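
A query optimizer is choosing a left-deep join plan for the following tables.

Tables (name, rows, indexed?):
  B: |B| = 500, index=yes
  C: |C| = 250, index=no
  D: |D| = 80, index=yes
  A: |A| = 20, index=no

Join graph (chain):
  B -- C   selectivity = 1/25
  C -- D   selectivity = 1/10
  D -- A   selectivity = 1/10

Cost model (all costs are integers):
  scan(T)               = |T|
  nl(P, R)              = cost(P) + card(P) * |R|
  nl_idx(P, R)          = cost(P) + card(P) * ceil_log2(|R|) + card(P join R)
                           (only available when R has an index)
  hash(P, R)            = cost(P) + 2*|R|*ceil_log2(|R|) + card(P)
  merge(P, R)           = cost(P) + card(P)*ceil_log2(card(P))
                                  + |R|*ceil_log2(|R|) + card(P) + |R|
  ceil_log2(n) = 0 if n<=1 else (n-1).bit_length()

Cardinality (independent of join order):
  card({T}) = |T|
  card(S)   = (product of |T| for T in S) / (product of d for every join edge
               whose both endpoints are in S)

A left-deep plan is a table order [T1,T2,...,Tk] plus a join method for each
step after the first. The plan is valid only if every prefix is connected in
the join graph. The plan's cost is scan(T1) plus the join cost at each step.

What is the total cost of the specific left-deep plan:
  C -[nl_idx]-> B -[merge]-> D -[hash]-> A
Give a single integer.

118340

step 1: scan C: cost=250, card=250
step 2: join B via nl_idx
    card(P join B) = 250*500/(25) = 5000
    cost = 250 + 250*9 + 5000 = 7500
step 3: join D via merge
    card(P join D) = 5000*80/(10) = 40000
    cost = 7500 + 5000*13 + 80*7 + 5000 + 80 = 78140
step 4: join A via hash
    card(P join A) = 40000*20/(10) = 80000
    cost = 78140 + 2*20*5 + 40000 = 118340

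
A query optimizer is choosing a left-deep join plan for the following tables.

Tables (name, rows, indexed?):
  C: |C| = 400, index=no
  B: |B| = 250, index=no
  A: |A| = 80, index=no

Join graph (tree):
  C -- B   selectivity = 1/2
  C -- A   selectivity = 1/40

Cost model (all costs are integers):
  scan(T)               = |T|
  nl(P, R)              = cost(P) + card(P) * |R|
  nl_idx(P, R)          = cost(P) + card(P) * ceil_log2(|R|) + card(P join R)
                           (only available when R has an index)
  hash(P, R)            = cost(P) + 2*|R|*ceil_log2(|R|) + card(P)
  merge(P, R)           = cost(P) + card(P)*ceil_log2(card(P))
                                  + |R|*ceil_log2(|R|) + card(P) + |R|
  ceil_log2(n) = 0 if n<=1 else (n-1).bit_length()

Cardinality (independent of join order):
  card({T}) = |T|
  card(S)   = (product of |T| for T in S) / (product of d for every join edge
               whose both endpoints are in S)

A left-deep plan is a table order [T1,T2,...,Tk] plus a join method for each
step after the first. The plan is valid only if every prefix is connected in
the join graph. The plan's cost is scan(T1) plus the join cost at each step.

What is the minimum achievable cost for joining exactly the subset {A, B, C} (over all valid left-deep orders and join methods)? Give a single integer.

6720

Selinger DP over subsets of {A,B,C}:
  {C}: scan cost=400, card=400
  {B}: scan cost=250, card=250
  {A}: scan cost=80, card=80
  {BC}: card=50000; try (B,hash)→4800, (C,merge)→6500, (B,merge)→6650, (C,hash)→7700, (C,nl)→100250, (B,nl)→100400; best=4800 via (B,hash)
  {AC}: card=800; try (A,hash)→1920, (C,merge)→4720, (A,merge)→5040, (C,hash)→7360, (C,nl)→32080, (A,nl)→32400; best=1920 via (A,hash)
  {ABC}: card=100000; try (B,hash)→6720, (B,merge)→12970, (A,hash)→55920, (B,nl)→201920, (A,merge)→855440, (A,nl)→4004800; best=6720 via (B,hash)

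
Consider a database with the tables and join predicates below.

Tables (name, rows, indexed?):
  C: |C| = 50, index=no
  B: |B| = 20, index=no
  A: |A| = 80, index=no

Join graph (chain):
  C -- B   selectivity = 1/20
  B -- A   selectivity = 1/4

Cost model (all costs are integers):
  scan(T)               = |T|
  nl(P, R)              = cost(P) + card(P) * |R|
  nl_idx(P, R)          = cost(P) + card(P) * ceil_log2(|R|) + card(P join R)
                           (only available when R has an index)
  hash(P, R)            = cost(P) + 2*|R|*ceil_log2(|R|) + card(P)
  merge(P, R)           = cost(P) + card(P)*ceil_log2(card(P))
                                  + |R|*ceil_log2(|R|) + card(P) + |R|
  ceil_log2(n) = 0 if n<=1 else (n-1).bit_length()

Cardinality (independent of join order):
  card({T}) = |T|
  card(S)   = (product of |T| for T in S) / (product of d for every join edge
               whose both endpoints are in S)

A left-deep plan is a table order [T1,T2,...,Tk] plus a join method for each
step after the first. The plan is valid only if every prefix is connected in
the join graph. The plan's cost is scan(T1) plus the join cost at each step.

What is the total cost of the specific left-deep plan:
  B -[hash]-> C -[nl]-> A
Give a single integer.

4640

step 1: scan B: cost=20, card=20
step 2: join C via hash
    card(P join C) = 20*50/(20) = 50
    cost = 20 + 2*50*6 + 20 = 640
step 3: join A via nl
    card(P join A) = 50*80/(4) = 1000
    cost = 640 + 50*80 = 4640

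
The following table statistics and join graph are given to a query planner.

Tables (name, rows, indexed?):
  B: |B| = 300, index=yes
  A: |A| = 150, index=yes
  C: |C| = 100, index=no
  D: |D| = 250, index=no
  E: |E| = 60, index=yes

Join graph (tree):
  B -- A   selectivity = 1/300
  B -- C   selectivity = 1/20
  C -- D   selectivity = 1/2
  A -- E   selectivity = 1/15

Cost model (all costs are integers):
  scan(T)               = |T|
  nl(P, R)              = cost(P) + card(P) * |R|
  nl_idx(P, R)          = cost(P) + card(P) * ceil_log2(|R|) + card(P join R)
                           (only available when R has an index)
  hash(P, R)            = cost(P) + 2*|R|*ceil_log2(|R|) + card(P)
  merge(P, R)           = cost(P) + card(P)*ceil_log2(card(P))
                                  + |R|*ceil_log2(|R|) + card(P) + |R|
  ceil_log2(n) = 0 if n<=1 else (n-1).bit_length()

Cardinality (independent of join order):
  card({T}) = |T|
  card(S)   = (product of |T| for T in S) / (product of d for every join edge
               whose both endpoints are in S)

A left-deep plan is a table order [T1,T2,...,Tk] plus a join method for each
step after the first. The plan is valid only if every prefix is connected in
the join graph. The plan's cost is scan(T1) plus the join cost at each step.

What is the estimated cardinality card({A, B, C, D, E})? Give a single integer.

375000

Tables in S: A(150), B(300), C(100), D(250), E(60)
Edges inside S: B-A(d=300), B-C(d=20), C-D(d=2), A-E(d=15)
numerator = 150 * 300 * 100 * 250 * 60 = 67500000000
denominator = 300 * 20 * 2 * 15 = 180000
card(S) = 67500000000 / 180000 = 375000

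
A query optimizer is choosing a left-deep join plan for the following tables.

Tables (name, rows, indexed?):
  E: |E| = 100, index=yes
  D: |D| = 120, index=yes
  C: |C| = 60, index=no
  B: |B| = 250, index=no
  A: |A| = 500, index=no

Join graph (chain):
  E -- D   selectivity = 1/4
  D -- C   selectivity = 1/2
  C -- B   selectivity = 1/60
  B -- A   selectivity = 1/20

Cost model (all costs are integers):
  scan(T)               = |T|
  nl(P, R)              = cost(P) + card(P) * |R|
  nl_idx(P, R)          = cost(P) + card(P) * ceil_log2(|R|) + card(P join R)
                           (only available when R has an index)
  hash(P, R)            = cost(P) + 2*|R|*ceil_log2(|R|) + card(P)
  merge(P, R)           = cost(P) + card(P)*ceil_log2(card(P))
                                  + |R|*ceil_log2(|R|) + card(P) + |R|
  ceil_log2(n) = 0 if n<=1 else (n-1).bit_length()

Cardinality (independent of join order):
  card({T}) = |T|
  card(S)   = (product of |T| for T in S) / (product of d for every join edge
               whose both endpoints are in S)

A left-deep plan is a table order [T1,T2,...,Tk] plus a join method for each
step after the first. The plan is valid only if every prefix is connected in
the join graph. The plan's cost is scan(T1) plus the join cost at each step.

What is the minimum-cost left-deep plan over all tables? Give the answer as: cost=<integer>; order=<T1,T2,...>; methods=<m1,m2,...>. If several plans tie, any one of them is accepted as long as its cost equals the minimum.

Selinger DP (subsets sized 1..n):
  {E}: scan cost=100, card=100
  {D}: scan cost=120, card=120
  {C}: scan cost=60, card=60
  {B}: scan cost=250, card=250
  {A}: scan cost=500, card=500
  {DE}: card=3000; try (E,hash)→1640, (D,merge)→1860, (E,merge)→1880, (D,hash)→1880, (D,nl_idx)→3800, (E,nl_idx)→3960 …(+2); best=1640 via (E,hash)
  {CD}: card=3600; try (C,hash)→960, (D,merge)→1440, (C,merge)→1500, (D,hash)→1800, (D,nl_idx)→4080, (D,nl)→7260 …(+1); best=960 via (C,hash)
  {BC}: card=250; try (C,hash)→1220, (B,merge)→2730, (C,merge)→2920, (B,hash)→4120, (B,nl)→15060, (C,nl)→15250; best=1220 via (C,hash)
  {AB}: card=6250; try (B,hash)→5000, (A,merge)→7500, (B,merge)→7750, (A,hash)→9500, (A,nl)→125250, (B,nl)→125500; best=5000 via (B,hash)
  {CDE}: card=90000; try (C,hash)→5360, (E,hash)→5960, (C,merge)→41060, (E,merge)→48560, (E,nl_idx)→116160, (C,nl)→181640 …(+1); best=5360 via (C,hash)
  {BCD}: card=15000; try (D,hash)→3150, (D,merge)→4430, (B,hash)→8560, (D,nl_idx)→17970, (D,nl)→31220, (B,merge)→50010 …(+1); best=3150 via (D,hash)
  {ABC}: card=6250; try (A,merge)→8470, (A,hash)→10470, (C,hash)→11970, (C,merge)→92920, (A,nl)→126220, (C,nl)→380000; best=8470 via (A,merge)
  {BCDE}: card=375000; try (E,hash)→19550, (B,hash)→99360, (E,merge)→228950, (E,nl_idx)→483150, (E,nl)→1503150, (B,merge)→1627610 …(+1); best=19550 via (E,hash)
  {ABCD}: card=375000; try (D,hash)→16400, (A,hash)→27150, (D,merge)→96930, (A,merge)→233150, (D,nl_idx)→427220, (D,nl)→758470 …(+1); best=16400 via (D,hash)
  {ABCDE}: card=9375000; try (E,hash)→392800, (A,hash)→403550, (E,merge)→7517200, (A,merge)→7524550, (E,nl_idx)→12016400, (E,nl)→37516400 …(+1); best=392800 via (E,hash)

cost=392800; order=B,C,A,D,E; methods=hash,merge,hash,hash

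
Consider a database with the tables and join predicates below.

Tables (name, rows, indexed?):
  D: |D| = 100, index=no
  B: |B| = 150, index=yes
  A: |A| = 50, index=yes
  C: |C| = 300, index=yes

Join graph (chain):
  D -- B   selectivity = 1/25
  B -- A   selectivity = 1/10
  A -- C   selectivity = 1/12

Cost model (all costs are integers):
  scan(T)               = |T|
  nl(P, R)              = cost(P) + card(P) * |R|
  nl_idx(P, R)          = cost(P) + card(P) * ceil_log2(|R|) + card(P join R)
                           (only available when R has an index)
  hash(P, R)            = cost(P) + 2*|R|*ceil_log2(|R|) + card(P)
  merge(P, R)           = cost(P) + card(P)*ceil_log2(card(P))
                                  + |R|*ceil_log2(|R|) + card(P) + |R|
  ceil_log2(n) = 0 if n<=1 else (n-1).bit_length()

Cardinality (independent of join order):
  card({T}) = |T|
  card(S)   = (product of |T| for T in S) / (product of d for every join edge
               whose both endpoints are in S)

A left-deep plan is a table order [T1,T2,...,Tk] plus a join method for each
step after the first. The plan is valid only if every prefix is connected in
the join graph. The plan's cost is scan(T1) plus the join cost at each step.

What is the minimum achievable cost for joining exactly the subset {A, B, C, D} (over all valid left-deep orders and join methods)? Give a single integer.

11100

Selinger DP over subsets of {A,B,C,D}:
  {D}: scan cost=100, card=100
  {B}: scan cost=150, card=150
  {A}: scan cost=50, card=50
  {C}: scan cost=300, card=300
  {BD}: card=600; try (B,nl_idx)→1500, (D,hash)→1700, (B,merge)→2250, (D,merge)→2300, (B,hash)→2600, (B,nl)→15100 …(+1); best=1500 via (B,nl_idx)
  {AB}: card=750; try (A,hash)→900, (B,nl_idx)→1200, (B,merge)→1750, (A,nl_idx)→1800, (A,merge)→1850, (B,hash)→2500 …(+2); best=900 via (A,hash)
  {AC}: card=1250; try (A,hash)→1200, (C,nl_idx)→1750, (A,nl_idx)→3350, (C,merge)→3400, (A,merge)→3650, (C,hash)→5500 …(+2); best=1200 via (A,hash)
  {ABD}: card=3000; try (A,hash)→2700, (D,hash)→3050, (A,nl_idx)→8100, (A,merge)→8450, (D,merge)→9950, (A,nl)→31500 …(+1); best=2700 via (A,hash)
  {ABC}: card=18750; try (B,hash)→4850, (C,hash)→7050, (C,merge)→12150, (B,merge)→17550, (C,nl_idx)→26400, (B,nl_idx)→29950 …(+2); best=4850 via (B,hash)
  {ABCD}: card=75000; try (C,hash)→11100, (D,hash)→25000, (C,merge)→44700, (C,nl_idx)→104700, (D,merge)→305650, (C,nl)→902700 …(+1); best=11100 via (C,hash)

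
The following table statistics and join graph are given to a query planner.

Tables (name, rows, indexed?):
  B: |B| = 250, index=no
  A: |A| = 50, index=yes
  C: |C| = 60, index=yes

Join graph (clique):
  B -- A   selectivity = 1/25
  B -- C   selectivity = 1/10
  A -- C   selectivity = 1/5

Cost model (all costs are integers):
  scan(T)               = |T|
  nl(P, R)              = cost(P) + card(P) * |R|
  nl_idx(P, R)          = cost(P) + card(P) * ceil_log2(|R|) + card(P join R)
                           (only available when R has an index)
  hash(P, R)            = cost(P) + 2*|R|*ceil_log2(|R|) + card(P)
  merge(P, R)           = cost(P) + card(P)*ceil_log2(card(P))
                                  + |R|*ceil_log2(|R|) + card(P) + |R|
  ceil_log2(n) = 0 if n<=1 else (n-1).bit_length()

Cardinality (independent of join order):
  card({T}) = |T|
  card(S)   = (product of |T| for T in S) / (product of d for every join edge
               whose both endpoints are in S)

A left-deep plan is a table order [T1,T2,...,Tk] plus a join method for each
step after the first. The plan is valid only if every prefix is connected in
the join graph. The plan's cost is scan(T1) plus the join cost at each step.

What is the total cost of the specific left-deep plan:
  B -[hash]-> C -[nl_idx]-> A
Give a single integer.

step 1: scan B: cost=250, card=250
step 2: join C via hash
    card(P join C) = 250*60/(10) = 1500
    cost = 250 + 2*60*6 + 250 = 1220
step 3: join A via nl_idx
    card(P join A) = 1500*50/(25*5) = 600
    cost = 1220 + 1500*6 + 600 = 10820

10820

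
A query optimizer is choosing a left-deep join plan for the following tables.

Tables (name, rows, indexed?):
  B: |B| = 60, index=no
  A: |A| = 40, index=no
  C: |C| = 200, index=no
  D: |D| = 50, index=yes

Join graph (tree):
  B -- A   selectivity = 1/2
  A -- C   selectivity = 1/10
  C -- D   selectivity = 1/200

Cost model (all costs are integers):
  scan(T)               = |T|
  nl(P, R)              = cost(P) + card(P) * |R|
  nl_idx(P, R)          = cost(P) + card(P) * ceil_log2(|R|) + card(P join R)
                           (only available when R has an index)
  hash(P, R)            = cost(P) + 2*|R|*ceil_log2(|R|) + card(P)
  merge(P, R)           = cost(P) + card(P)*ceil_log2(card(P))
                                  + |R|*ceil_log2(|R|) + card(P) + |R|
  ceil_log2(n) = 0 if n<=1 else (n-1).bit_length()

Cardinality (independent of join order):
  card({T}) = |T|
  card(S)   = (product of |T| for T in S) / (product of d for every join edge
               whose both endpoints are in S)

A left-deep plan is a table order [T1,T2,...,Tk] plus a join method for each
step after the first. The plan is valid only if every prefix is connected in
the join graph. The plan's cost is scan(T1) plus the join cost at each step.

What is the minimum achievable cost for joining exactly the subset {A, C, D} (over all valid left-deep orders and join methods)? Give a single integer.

Selinger DP over subsets of {A,C,D}:
  {A}: scan cost=40, card=40
  {C}: scan cost=200, card=200
  {D}: scan cost=50, card=50
  {AC}: card=800; try (A,hash)→880, (C,merge)→2120, (A,merge)→2280, (C,hash)→3280, (C,nl)→8040, (A,nl)→8200; best=880 via (A,hash)
  {CD}: card=50; try (D,hash)→1000, (D,nl_idx)→1450, (C,merge)→2200, (D,merge)→2350, (C,hash)→3300, (C,nl)→10050 …(+1); best=1000 via (D,hash)
  {ACD}: card=200; try (A,hash)→1530, (A,merge)→1630, (D,hash)→2280, (A,nl)→3000, (D,nl_idx)→5880, (D,merge)→10030 …(+1); best=1530 via (A,hash)

1530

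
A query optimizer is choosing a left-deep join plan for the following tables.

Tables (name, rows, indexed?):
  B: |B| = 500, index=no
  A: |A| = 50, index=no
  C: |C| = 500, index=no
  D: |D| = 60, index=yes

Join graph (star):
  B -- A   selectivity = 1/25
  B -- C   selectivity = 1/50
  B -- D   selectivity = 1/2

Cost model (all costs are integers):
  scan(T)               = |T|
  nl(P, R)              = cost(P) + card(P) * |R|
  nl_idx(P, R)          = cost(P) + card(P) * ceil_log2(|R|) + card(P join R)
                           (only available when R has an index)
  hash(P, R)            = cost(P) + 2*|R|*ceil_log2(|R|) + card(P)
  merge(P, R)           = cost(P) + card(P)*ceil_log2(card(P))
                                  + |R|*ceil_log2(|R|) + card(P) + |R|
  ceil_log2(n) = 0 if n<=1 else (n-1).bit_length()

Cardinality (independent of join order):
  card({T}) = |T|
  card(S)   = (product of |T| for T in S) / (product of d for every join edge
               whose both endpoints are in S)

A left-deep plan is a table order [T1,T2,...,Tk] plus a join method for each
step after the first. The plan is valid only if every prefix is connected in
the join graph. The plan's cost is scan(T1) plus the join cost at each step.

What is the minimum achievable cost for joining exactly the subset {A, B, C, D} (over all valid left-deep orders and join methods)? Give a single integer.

Selinger DP over subsets of {A,B,C,D}:
  {B}: scan cost=500, card=500
  {A}: scan cost=50, card=50
  {C}: scan cost=500, card=500
  {D}: scan cost=60, card=60
  {AB}: card=1000; try (A,hash)→1600, (B,merge)→5400, (A,merge)→5850, (B,hash)→9100, (B,nl)→25050, (A,nl)→25500; best=1600 via (A,hash)
  {BC}: card=5000; try (C,hash)→10000, (B,hash)→10000, (C,merge)→10500, (B,merge)→10500, (C,nl)→250500, (B,nl)→250500; best=10000 via (C,hash)
  {BD}: card=15000; try (D,hash)→1720, (B,merge)→5480, (D,merge)→5920, (B,hash)→9120, (D,nl_idx)→18500, (B,nl)→30060 …(+1); best=1720 via (D,hash)
  {ABC}: card=10000; try (C,hash)→11600, (A,hash)→15600, (C,merge)→17600, (A,merge)→80350, (A,nl)→260000, (C,nl)→501600; best=11600 via (C,hash)
  {ABD}: card=30000; try (D,hash)→3320, (D,merge)→13020, (A,hash)→17320, (D,nl_idx)→37600, (D,nl)→61600, (A,merge)→227070 …(+1); best=3320 via (D,hash)
  {BCD}: card=150000; try (D,hash)→15720, (C,hash)→25720, (D,merge)→80420, (D,nl_idx)→190000, (C,merge)→231720, (D,nl)→310000 …(+1); best=15720 via (D,hash)
  {ABCD}: card=300000; try (D,hash)→22320, (C,hash)→42320, (D,merge)→162020, (A,hash)→166320, (D,nl_idx)→371600, (C,merge)→488320 …(+4); best=22320 via (D,hash)

22320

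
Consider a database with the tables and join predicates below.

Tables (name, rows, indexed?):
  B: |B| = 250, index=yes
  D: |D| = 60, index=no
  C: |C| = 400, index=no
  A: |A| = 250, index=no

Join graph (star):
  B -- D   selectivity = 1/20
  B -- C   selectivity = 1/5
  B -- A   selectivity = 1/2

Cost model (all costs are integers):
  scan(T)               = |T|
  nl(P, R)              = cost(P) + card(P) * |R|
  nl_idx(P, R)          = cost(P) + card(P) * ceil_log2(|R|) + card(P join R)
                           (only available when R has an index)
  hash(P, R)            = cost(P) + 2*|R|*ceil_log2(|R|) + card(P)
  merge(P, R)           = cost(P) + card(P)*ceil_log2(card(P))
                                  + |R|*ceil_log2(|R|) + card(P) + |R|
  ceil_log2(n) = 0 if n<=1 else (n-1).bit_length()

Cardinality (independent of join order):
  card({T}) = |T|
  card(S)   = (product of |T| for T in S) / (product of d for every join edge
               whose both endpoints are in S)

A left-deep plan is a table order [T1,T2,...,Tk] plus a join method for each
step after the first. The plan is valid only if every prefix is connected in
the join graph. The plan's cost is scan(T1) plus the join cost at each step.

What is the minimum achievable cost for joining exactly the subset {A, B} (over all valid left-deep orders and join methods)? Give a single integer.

Selinger DP over subsets of {A,B}:
  {B}: scan cost=250, card=250
  {A}: scan cost=250, card=250
  {AB}: card=31250; try (B,hash)→4500, (A,hash)→4500, (B,merge)→4750, (A,merge)→4750, (B,nl_idx)→33500, (B,nl)→62750 …(+1); best=4500 via (B,hash)

4500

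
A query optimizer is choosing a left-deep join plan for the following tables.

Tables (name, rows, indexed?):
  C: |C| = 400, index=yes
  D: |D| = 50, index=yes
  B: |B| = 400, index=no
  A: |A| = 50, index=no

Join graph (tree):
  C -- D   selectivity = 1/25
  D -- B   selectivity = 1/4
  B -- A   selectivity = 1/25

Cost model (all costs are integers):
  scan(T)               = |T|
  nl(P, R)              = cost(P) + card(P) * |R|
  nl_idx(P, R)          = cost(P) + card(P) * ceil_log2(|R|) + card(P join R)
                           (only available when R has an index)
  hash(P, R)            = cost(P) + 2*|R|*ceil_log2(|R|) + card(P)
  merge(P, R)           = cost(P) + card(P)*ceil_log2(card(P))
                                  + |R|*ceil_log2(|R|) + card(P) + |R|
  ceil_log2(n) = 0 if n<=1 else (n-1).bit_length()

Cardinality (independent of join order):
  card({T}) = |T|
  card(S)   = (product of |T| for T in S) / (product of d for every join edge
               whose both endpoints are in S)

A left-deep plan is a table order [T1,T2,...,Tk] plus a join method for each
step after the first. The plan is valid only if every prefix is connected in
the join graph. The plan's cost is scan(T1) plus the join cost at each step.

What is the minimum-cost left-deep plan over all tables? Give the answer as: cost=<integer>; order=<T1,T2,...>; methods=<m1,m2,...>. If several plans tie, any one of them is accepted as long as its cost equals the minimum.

cost=20000; order=B,A,D,C; methods=hash,hash,hash

Selinger DP (subsets sized 1..n):
  {C}: scan cost=400, card=400
  {D}: scan cost=50, card=50
  {B}: scan cost=400, card=400
  {A}: scan cost=50, card=50
  {CD}: card=800; try (C,nl_idx)→1300, (D,hash)→1400, (D,nl_idx)→3600, (C,merge)→4400, (D,merge)→4750, (C,hash)→7300 …(+2); best=1300 via (C,nl_idx)
  {BD}: card=5000; try (D,hash)→1400, (B,merge)→4400, (D,merge)→4750, (B,hash)→7300, (D,nl_idx)→7800, (B,nl)→20050 …(+1); best=1400 via (D,hash)
  {AB}: card=800; try (A,hash)→1400, (B,merge)→4400, (A,merge)→4750, (B,hash)→7300, (B,nl)→20050, (A,nl)→20400; best=1400 via (A,hash)
  {BCD}: card=80000; try (B,hash)→9300, (C,hash)→13600, (B,merge)→14100, (C,merge)→75400, (C,nl_idx)→126400, (B,nl)→321300 …(+1); best=9300 via (B,hash)
  {ABD}: card=10000; try (D,hash)→2800, (A,hash)→7000, (D,merge)→10550, (D,nl_idx)→16200, (D,nl)→41400, (A,merge)→71750 …(+1); best=2800 via (D,hash)
  {ABCD}: card=160000; try (C,hash)→20000, (A,hash)→89900, (C,merge)→156800, (C,nl_idx)→252800, (A,merge)→1449650, (C,nl)→4002800 …(+1); best=20000 via (C,hash)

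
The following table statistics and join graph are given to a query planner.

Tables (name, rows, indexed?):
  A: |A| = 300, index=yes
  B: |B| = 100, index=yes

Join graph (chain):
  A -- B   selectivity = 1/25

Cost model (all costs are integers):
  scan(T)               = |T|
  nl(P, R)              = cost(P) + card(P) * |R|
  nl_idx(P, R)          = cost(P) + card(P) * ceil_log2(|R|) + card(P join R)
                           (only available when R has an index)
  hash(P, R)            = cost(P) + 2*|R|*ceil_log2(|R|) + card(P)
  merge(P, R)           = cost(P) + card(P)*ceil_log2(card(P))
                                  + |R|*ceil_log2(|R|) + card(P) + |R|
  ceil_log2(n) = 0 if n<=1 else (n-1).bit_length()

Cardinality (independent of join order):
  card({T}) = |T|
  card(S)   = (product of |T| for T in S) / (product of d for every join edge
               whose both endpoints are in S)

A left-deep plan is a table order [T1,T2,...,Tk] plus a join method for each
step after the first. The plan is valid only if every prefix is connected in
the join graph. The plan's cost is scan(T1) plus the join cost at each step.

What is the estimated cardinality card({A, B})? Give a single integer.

Tables in S: A(300), B(100)
Edges inside S: A-B(d=25)
numerator = 300 * 100 = 30000
denominator = 25 = 25
card(S) = 30000 / 25 = 1200

1200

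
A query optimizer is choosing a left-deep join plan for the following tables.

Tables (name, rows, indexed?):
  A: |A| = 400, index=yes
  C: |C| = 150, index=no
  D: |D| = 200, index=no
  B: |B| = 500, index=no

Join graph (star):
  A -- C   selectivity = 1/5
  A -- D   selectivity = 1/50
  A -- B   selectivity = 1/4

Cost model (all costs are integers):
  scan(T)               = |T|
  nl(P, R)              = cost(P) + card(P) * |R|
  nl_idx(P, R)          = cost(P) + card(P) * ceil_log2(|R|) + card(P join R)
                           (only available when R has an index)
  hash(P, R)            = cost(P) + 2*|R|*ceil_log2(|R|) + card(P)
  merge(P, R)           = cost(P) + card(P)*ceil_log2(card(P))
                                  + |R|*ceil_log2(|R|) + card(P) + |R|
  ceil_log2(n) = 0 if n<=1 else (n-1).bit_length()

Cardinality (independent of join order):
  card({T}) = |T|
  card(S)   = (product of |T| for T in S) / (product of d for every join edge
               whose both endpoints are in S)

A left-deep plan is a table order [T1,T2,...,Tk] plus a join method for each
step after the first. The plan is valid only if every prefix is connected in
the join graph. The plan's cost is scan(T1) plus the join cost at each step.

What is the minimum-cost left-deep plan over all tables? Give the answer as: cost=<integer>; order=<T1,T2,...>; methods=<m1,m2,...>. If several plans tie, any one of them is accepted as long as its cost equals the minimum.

Selinger DP (subsets sized 1..n):
  {A}: scan cost=400, card=400
  {C}: scan cost=150, card=150
  {D}: scan cost=200, card=200
  {B}: scan cost=500, card=500
  {AC}: card=12000; try (C,hash)→3200, (A,merge)→5500, (C,merge)→5750, (A,hash)→7500, (A,nl_idx)→13500, (A,nl)→60150 …(+1); best=3200 via (C,hash)
  {AD}: card=1600; try (A,nl_idx)→3600, (D,hash)→4000, (A,merge)→6000, (D,merge)→6200, (A,hash)→7600, (A,nl)→80200 …(+1); best=3600 via (A,nl_idx)
  {AB}: card=50000; try (A,hash)→8200, (B,merge)→9400, (A,merge)→9500, (B,hash)→9800, (A,nl_idx)→55000, (B,nl)→200400 …(+1); best=8200 via (A,hash)
  {ACD}: card=48000; try (C,hash)→7600, (D,hash)→18400, (C,merge)→24150, (D,merge)→185000, (C,nl)→243600, (D,nl)→2403200; best=7600 via (C,hash)
  {ABC}: card=1500000; try (B,hash)→24200, (C,hash)→60600, (B,merge)→188200, (C,merge)→859550, (B,nl)→6003200, (C,nl)→7508200; best=24200 via (B,hash)
  {ABD}: card=200000; try (B,hash)→14200, (B,merge)→27800, (D,hash)→61400, (B,nl)→803600, (D,merge)→860000, (D,nl)→10008200; best=14200 via (B,hash)
  {ABCD}: card=6000000; try (B,hash)→64600, (C,hash)→216600, (B,merge)→828600, (D,hash)→1527400, (C,merge)→3815550, (B,nl)→24007600 …(+3); best=64600 via (B,hash)

cost=64600; order=D,A,C,B; methods=nl_idx,hash,hash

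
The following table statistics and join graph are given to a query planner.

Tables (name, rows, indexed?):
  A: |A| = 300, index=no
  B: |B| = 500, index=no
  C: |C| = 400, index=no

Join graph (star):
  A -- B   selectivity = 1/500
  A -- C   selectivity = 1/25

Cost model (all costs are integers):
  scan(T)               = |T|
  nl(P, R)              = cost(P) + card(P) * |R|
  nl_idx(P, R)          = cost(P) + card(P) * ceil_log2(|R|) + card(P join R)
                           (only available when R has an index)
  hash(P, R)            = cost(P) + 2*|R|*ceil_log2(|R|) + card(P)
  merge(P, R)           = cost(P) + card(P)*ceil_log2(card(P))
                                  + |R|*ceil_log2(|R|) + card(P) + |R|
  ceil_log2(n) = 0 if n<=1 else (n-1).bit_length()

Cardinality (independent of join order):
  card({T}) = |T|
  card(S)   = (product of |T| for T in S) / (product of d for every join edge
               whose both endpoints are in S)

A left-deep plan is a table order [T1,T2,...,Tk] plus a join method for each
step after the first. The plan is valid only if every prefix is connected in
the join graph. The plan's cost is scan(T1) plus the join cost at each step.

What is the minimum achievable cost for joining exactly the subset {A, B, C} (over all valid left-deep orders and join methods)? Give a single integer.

Selinger DP over subsets of {A,B,C}:
  {A}: scan cost=300, card=300
  {B}: scan cost=500, card=500
  {C}: scan cost=400, card=400
  {AB}: card=300; try (A,hash)→6400, (B,merge)→8300, (A,merge)→8500, (B,hash)→9600, (B,nl)→150300, (A,nl)→150500; best=6400 via (A,hash)
  {AC}: card=4800; try (A,hash)→6200, (C,merge)→7300, (A,merge)→7400, (C,hash)→7800, (C,nl)→120300, (A,nl)→120400; best=6200 via (A,hash)
  {ABC}: card=4800; try (C,merge)→13400, (C,hash)→13900, (B,hash)→20000, (B,merge)→78400, (C,nl)→126400, (B,nl)→2406200; best=13400 via (C,merge)

13400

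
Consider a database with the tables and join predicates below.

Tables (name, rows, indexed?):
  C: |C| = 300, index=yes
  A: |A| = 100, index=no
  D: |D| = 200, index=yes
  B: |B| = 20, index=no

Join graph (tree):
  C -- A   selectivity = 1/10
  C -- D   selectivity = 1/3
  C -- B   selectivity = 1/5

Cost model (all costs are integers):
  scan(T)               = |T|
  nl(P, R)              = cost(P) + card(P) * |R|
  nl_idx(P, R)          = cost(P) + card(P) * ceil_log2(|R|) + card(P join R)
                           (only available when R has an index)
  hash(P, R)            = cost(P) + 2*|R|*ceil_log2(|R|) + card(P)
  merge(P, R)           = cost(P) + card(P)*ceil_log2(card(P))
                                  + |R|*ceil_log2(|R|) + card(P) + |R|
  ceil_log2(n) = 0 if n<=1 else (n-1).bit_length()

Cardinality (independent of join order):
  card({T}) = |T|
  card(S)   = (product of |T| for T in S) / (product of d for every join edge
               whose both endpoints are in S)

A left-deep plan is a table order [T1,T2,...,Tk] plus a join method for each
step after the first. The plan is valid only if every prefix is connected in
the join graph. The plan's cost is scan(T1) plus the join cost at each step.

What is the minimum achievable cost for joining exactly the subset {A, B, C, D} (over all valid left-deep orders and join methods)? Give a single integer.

Selinger DP over subsets of {A,B,C,D}:
  {C}: scan cost=300, card=300
  {A}: scan cost=100, card=100
  {D}: scan cost=200, card=200
  {B}: scan cost=20, card=20
  {AC}: card=3000; try (A,hash)→2000, (C,merge)→3900, (C,nl_idx)→4000, (A,merge)→4100, (C,hash)→5600, (C,nl)→30100 …(+1); best=2000 via (A,hash)
  {CD}: card=20000; try (D,hash)→3800, (C,merge)→5000, (D,merge)→5100, (C,hash)→5800, (C,nl_idx)→22000, (D,nl_idx)→22700 …(+2); best=3800 via (D,hash)
  {BC}: card=1200; try (B,hash)→800, (C,nl_idx)→1400, (C,merge)→3140, (B,merge)→3420, (C,hash)→5440, (C,nl)→6020 …(+1); best=800 via (B,hash)
  {ACD}: card=200000; try (D,hash)→8200, (A,hash)→25200, (D,merge)→42800, (D,nl_idx)→226000, (A,merge)→324600, (D,nl)→602000 …(+1); best=8200 via (D,hash)
  {ABC}: card=12000; try (A,hash)→3400, (B,hash)→5200, (A,merge)→16000, (B,merge)→41120, (B,nl)→62000, (A,nl)→120800; best=3400 via (A,hash)
  {BCD}: card=80000; try (D,hash)→5200, (D,merge)→17000, (B,hash)→24000, (D,nl_idx)→90400, (D,nl)→240800, (B,merge)→323920 …(+1); best=5200 via (D,hash)
  {ABCD}: card=800000; try (D,hash)→18600, (A,hash)→86600, (D,merge)→185200, (B,hash)→208400, (D,nl_idx)→899400, (A,merge)→1446000 …(+4); best=18600 via (D,hash)

18600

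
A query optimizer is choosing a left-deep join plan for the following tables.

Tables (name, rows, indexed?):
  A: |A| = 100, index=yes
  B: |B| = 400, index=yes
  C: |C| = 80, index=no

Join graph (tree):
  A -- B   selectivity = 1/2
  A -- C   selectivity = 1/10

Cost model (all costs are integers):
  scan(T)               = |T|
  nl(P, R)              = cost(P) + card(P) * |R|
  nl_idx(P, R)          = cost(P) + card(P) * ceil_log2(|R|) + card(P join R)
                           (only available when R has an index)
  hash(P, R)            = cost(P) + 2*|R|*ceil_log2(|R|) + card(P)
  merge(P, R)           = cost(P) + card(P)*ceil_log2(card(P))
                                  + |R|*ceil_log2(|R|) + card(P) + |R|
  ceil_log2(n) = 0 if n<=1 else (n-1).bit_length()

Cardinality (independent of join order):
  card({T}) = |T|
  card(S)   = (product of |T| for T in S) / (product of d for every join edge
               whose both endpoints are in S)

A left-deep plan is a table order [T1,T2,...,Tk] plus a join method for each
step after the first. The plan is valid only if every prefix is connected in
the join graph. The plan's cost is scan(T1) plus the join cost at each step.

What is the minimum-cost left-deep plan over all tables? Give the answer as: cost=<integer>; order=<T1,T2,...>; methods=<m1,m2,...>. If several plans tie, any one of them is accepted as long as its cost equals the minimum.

Selinger DP (subsets sized 1..n):
  {A}: scan cost=100, card=100
  {B}: scan cost=400, card=400
  {C}: scan cost=80, card=80
  {AB}: card=20000; try (A,hash)→2200, (B,merge)→4900, (A,merge)→5200, (B,hash)→7400, (B,nl_idx)→21000, (A,nl_idx)→23200 …(+2); best=2200 via (A,hash)
  {AC}: card=800; try (C,hash)→1320, (A,nl_idx)→1440, (A,merge)→1520, (C,merge)→1540, (A,hash)→1560, (A,nl)→8080 …(+1); best=1320 via (C,hash)
  {ABC}: card=160000; try (B,hash)→9320, (B,merge)→14120, (C,hash)→23320, (B,nl_idx)→168520, (B,nl)→321320, (C,merge)→322840 …(+1); best=9320 via (B,hash)

cost=9320; order=A,C,B; methods=hash,hash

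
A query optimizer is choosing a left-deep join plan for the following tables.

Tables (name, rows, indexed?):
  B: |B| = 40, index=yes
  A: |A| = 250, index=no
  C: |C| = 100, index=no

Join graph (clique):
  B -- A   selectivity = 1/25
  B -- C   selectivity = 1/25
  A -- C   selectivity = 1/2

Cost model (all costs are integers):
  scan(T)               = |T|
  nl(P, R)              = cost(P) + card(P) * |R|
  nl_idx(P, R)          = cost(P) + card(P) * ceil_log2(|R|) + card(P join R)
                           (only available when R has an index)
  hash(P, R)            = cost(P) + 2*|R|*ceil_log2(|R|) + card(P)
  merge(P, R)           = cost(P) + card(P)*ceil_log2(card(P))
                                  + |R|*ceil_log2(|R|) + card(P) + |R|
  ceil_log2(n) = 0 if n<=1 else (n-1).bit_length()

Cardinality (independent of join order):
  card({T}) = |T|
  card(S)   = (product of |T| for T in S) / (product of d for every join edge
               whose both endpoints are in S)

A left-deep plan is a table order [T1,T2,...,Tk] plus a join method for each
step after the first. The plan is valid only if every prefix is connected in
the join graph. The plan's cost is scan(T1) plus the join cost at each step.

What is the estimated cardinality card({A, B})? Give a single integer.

Tables in S: A(250), B(40)
Edges inside S: B-A(d=25)
numerator = 250 * 40 = 10000
denominator = 25 = 25
card(S) = 10000 / 25 = 400

400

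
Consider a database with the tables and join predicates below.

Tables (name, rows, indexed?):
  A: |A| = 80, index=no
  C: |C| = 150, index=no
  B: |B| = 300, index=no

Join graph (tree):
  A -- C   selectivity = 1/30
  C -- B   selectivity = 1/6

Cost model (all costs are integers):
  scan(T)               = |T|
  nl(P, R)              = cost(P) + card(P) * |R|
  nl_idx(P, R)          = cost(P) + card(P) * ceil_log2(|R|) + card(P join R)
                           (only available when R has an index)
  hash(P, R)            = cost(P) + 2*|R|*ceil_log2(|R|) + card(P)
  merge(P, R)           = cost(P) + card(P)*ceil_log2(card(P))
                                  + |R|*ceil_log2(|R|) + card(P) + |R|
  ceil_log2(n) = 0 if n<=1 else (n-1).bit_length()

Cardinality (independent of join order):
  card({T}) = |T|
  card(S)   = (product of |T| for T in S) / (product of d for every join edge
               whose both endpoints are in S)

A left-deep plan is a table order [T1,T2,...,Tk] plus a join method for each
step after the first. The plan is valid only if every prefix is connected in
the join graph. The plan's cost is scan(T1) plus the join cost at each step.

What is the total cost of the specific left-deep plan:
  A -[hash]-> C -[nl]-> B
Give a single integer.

122560

step 1: scan A: cost=80, card=80
step 2: join C via hash
    card(P join C) = 80*150/(30) = 400
    cost = 80 + 2*150*8 + 80 = 2560
step 3: join B via nl
    card(P join B) = 400*300/(6) = 20000
    cost = 2560 + 400*300 = 122560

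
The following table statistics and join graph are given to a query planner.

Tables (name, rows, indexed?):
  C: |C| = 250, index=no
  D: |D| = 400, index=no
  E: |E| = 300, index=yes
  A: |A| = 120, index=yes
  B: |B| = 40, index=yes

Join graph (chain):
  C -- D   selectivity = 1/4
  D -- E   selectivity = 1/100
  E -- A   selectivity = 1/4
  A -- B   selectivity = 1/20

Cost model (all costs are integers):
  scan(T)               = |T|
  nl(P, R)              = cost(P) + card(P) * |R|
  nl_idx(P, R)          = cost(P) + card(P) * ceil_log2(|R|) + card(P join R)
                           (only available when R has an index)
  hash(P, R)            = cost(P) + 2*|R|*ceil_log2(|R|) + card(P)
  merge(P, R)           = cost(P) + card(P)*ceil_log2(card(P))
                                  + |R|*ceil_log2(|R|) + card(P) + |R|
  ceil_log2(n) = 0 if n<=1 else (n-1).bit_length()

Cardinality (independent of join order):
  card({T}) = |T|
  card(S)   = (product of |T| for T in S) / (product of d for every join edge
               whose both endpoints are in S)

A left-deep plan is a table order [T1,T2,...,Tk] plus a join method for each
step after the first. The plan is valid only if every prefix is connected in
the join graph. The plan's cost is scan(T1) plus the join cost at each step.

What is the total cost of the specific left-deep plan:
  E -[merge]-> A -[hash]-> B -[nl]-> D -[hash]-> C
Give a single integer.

step 1: scan E: cost=300, card=300
step 2: join A via merge
    card(P join A) = 300*120/(4) = 9000
    cost = 300 + 300*9 + 120*7 + 300 + 120 = 4260
step 3: join B via hash
    card(P join B) = 9000*40/(20) = 18000
    cost = 4260 + 2*40*6 + 9000 = 13740
step 4: join D via nl
    card(P join D) = 18000*400/(100) = 72000
    cost = 13740 + 18000*400 = 7213740
step 5: join C via hash
    card(P join C) = 72000*250/(4) = 4500000
    cost = 7213740 + 2*250*8 + 72000 = 7289740

7289740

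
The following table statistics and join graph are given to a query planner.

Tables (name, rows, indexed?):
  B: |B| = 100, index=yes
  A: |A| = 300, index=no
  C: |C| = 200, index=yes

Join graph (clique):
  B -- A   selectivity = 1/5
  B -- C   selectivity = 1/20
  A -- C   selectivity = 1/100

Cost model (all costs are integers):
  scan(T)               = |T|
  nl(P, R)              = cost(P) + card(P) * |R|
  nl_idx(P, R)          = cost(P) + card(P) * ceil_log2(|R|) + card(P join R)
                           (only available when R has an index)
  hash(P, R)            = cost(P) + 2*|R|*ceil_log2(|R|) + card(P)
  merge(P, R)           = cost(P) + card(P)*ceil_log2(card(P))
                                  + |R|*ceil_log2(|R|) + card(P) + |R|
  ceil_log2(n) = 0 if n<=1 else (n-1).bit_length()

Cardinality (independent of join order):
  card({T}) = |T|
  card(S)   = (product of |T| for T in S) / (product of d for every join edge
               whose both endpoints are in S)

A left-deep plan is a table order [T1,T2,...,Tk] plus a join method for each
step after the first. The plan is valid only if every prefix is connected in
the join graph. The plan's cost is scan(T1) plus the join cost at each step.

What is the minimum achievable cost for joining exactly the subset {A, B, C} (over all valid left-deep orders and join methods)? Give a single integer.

5300

Selinger DP over subsets of {A,B,C}:
  {B}: scan cost=100, card=100
  {A}: scan cost=300, card=300
  {C}: scan cost=200, card=200
  {AB}: card=6000; try (B,hash)→2000, (A,merge)→3900, (B,merge)→4100, (A,hash)→5600, (B,nl_idx)→8400, (A,nl)→30100 …(+1); best=2000 via (B,hash)
  {BC}: card=1000; try (B,hash)→1800, (C,nl_idx)→1900, (B,nl_idx)→2600, (C,merge)→2700, (B,merge)→2800, (C,hash)→3400 …(+2); best=1800 via (B,hash)
  {AC}: card=600; try (C,nl_idx)→3300, (C,hash)→3800, (A,merge)→5000, (C,merge)→5100, (A,hash)→5800, (A,nl)→60200 …(+1); best=3300 via (C,nl_idx)
  {ABC}: card=600; try (B,hash)→5300, (B,nl_idx)→8100, (A,hash)→8200, (B,merge)→10700, (C,hash)→11200, (A,merge)→15800 …(+5); best=5300 via (B,hash)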